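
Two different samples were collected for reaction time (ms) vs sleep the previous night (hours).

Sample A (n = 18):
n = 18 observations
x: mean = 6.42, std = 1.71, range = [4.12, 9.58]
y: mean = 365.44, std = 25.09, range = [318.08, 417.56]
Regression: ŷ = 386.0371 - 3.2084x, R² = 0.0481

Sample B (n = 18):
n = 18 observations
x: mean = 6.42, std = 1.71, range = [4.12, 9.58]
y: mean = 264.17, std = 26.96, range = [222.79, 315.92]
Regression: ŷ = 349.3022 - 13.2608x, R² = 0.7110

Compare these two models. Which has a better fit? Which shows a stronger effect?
Model B has the better fit (R² = 0.7110 vs 0.0481). Model B shows the stronger effect (|β₁| = 13.2608 vs 3.2084).

Model Comparison:

Goodness of fit (R²):
- Model A: R² = 0.0481 → 4.81% of variance in reaction time explained
- Model B: R² = 0.7110 → 71.10% of variance in reaction time explained
- 0.7110 > 0.0481 → Model B has the better fit

Which has the larger per-hour effect? (|β₁|)
- Model A: β₁ = -3.2084 → predicted reaction time falls 3.2084 ms per additional hour of sleep
- Model B: β₁ = -13.2608 → predicted reaction time falls 13.2608 ms per additional hour of sleep
- |-3.2084| < |-13.2608| → Model B shows the stronger marginal effect

Note: The two samples could reflect different populations, time periods, or measurement quality.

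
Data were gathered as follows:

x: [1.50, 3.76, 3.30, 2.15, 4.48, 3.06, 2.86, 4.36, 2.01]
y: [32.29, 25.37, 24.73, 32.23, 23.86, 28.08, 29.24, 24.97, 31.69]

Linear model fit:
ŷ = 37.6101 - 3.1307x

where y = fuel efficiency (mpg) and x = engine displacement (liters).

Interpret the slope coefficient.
On average, fuel efficiency is about 3.1307 mpg lower for every extra liter of engine displacement.

β₁ = -3.1307 is the change in predicted fuel efficiency (mpg) per additional liter of engine displacement.

Interpretation:
- Engine displacement up by 1 liter → predicted fuel efficiency decreases by 3.1307 mpg
- This is a linear approximation: the same per-unit change is assumed across the whole observed x range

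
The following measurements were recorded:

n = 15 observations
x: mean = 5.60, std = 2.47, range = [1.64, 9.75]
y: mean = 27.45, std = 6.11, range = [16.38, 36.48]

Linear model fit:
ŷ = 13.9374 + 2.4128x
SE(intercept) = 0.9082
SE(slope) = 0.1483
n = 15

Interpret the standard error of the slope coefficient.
SE(slope) = 0.1483 measures the uncertainty in the estimated slope. The coefficient is estimated precisely (SE/|β̂₁| = 6.1%).

SE(β̂₁) = 0.1483 says: if we drew many samples of n = 15 from the same population and refit each time, the fitted slopes would scatter with a standard deviation of roughly 0.1483 around the true β₁.

Relative precision:
- SE / |β̂₁| = 0.1483 / 2.4128 = 6.1%
- Rule of thumb (under 20%: precise; 20% to under 50%: moderately precise; 50% or more: imprecise) → precise

Link to interval estimation: a confidence interval for β₁ is β̂₁ ± t* × 0.1483, so SE sets the half-width per unit of t*.

What drives SE(β̂₁): more residual scatter → larger SE; wider spread of x values → smaller SE.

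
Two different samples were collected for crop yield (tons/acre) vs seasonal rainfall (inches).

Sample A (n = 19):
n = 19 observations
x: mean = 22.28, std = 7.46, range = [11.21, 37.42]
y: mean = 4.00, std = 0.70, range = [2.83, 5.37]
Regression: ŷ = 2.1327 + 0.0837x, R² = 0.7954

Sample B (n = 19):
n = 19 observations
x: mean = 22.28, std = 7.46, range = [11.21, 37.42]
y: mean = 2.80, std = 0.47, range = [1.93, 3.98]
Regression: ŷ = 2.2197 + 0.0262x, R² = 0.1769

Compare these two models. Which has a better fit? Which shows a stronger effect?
Model A has the better fit (R² = 0.7954 vs 0.1769). Model A shows the stronger effect (|β₁| = 0.0837 vs 0.0262).

Model Comparison:

Fit — compare R²:
- Model A: R² = 0.7954 → 79.54% of variance in crop yield explained
- Model B: R² = 0.1769 → 17.69% of variance in crop yield explained
- 0.7954 > 0.1769 → Model A has the better fit

Strength of effect — compare |β₁|:
- Model A: β₁ = 0.0837 → predicted crop yield rises 0.0837 tons/acre per additional inch of rainfall
- Model B: β₁ = 0.0262 → predicted crop yield rises 0.0262 tons/acre per additional inch of rainfall
- |0.0837| > |0.0262| → Model A shows the stronger marginal effect

Notes:
- A steeper slope doesn't make a better model if the scatter around the line is large.
- The two samples could reflect different populations, time periods, or measurement quality.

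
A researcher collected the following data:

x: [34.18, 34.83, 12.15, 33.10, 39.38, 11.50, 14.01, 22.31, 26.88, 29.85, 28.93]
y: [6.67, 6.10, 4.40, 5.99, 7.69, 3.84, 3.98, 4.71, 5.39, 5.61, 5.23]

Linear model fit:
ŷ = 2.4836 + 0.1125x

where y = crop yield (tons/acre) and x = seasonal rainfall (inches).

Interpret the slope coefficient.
On average, crop yield is about 0.1125 tons/acre higher for every extra inch of rainfall.

β₁ = 0.1125 is the change in predicted crop yield (tons/acre) per additional inch of rainfall.

Interpretation:
- Rainfall up by 1 inch → predicted crop yield increases by 0.1125 tons/acre
- This is a linear approximation: the same per-unit change is assumed across the whole observed x range

(β₀ = 2.4836 is the fitted value at x = 0 and is not part of the slope interpretation.)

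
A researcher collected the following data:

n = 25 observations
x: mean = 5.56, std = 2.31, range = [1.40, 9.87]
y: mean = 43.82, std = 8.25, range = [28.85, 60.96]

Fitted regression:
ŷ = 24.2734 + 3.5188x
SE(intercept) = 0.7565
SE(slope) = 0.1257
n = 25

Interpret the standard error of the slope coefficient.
SE(slope) = 0.1257 measures the uncertainty in the estimated slope. The coefficient is estimated precisely (SE/|β̂₁| = 3.6%).

SE(β̂₁) = 0.1257 says: if we drew many samples of n = 25 from the same population and refit each time, the fitted slopes would scatter with a standard deviation of roughly 0.1257 around the true β₁.

Relative precision:
- SE / |β̂₁| = 0.1257 / 3.5188 = 3.6%
- Rule of thumb (under 20%: precise; 20% to under 50%: moderately precise; 50% or more: imprecise) → precise

Link to interval estimation: a confidence interval for β₁ is β̂₁ ± t* × 0.1257, so SE sets the half-width per unit of t*.

What drives SE(β̂₁): wider spread of x values → smaller SE; larger n (here n = 25) → smaller SE.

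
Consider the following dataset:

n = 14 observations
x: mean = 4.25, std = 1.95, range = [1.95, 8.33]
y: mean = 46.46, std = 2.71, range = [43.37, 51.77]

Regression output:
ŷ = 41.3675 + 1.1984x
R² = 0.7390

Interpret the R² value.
The model explains 73.90% of the variance in y (R² = 0.7390), leaving 26.10% unexplained; the fit is strong.

R² (coefficient of determination) measures the proportion of variance in y explained by the regression model.

Here R² = 0.7390:
- Explained: 73.90% of the variation in y
- Unexplained (residual): 100% − 73.90% = 26.10%
- Rule of thumb (below 0.3 weak; 0.3 to below 0.7 moderate; 0.7 and above strong) → strong

Calculation: R² = 1 − (SS_res / SS_tot), where SS_res is the sum of squared residuals and SS_tot the total sum of squares.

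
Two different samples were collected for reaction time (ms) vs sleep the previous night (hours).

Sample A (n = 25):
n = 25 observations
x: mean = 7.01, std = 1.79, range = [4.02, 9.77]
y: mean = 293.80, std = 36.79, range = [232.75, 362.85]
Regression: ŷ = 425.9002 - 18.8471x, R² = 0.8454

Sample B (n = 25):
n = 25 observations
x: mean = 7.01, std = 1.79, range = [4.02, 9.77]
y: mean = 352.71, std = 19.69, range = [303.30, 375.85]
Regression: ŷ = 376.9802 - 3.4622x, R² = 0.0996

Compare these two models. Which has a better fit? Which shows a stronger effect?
Model A has the better fit (R² = 0.8454 vs 0.0996). Model A shows the stronger effect (|β₁| = 18.8471 vs 3.4622).

Model Comparison:

Goodness of fit (R²):
- Model A: R² = 0.8454 → 84.54% of variance in reaction time explained
- Model B: R² = 0.0996 → 9.96% of variance in reaction time explained
- 0.8454 > 0.0996 → Model A has the better fit

Strength of effect — compare |β₁|:
- Model A: β₁ = -18.8471 → predicted reaction time falls 18.8471 ms per additional hour of sleep
- Model B: β₁ = -3.4622 → predicted reaction time falls 3.4622 ms per additional hour of sleep
- |-18.8471| > |-3.4622| → Model A shows the stronger marginal effect

Notes:
- A better fit (higher R²) doesn't necessarily mean a more important relationship.
- The two samples could reflect different populations, time periods, or measurement quality.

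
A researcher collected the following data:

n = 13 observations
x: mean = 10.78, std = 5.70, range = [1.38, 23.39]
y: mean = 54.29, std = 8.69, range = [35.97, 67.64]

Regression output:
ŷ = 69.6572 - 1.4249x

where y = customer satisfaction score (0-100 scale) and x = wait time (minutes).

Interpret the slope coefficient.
An increase of one minute in wait time is associated with a 1.4249 points decrease in predicted satisfaction score.

The slope coefficient β₁ = -1.4249 represents the marginal effect of wait time on satisfaction score.

Interpretation:
- Wait time up by 1 minute → predicted satisfaction score decreases by 1.4249 points
- The effect is assumed constant over the observed range of x (linearity)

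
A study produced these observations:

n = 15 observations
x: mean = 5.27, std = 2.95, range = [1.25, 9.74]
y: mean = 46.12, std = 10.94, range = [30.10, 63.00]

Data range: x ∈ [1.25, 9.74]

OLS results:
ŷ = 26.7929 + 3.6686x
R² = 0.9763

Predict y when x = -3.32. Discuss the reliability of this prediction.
ŷ = 14.6131 (extrapolation — x = -3.32 lies outside [1.25, 9.74], so reliability is low).

Prediction calculation:
ŷ = 26.7929 + 3.6686 × (-3.32)
ŷ = 14.6131

Reliability:
- Data range: x ∈ [1.25, 9.74]
- Prediction point: x = -3.32 is 4.57 units below the observed range → this is EXTRAPOLATION, not interpolation

Why that matters here:
- Real relationships often flatten, saturate, or turn nonlinear at extremes
- The standard error of prediction grows with (x − x̄)², and x = -3.32 is far from x̄ = 5.27
- The linear relationship may not hold outside the observed range

The R² = 0.9763 only validates the fit within [1.25, 9.74]; treat ŷ = 14.6131 with caution.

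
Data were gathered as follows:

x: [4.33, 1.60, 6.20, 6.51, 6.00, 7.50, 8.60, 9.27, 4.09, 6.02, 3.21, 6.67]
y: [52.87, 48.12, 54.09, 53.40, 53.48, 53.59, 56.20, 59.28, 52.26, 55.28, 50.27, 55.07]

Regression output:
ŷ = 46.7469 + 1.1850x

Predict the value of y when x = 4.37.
ŷ = 51.9254

x = 4.37 lies inside the observed range [1.60, 9.27], so the fitted equation applies directly:

ŷ = 46.7469 + 1.1850 × 4.37
ŷ = 46.7469 + 5.1785
ŷ = 51.9254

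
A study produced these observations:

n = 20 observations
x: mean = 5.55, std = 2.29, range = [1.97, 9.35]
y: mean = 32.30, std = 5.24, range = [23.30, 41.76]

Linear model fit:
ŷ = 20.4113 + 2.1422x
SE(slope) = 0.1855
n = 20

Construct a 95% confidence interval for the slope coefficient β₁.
The 95% CI for β₁ is (1.7525, 2.5319)

Confidence interval for the slope:

The 95% CI for β₁ is: β̂₁ ± t*(α/2, n-2) × SE(β̂₁)

Step 1: Find critical t-value
- Confidence level = 0.95
- Degrees of freedom = n - 2 = 20 - 2 = 18
- t*(α/2, 18) = 2.1009

Step 2: Calculate margin of error
Margin = 2.1009 × 0.1855 = 0.3897

Step 3: Construct interval
CI = 2.1422 ± 0.3897
CI = (1.7525, 2.5319)

Interpretation: We are 95% confident that the true slope β₁ lies between 1.7525 and 2.5319.
Since 0 is outside the interval, a two-sided test at α = 0.05 would reject H₀: β₁ = 0.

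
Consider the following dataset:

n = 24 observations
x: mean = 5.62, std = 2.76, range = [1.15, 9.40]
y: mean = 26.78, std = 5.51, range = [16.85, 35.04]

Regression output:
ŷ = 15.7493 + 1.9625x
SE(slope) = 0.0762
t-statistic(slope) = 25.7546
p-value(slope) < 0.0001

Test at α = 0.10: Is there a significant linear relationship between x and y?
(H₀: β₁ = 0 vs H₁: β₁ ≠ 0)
p-value < 0.0001 < α = 0.10, so we reject H₀. The relationship is significant.

Hypothesis test for the slope coefficient:

H₀: β₁ = 0 (no linear relationship)
H₁: β₁ ≠ 0 (linear relationship exists)

Test statistic: t = β̂₁ / SE(β̂₁) = 1.9625 / 0.0762 = 25.7546

The p-value (<0.0001) is the probability, under H₀, of a t-statistic at least as extreme as |t| = 25.7546 (two-sided, df = n − 2 = 22).

Decision rule: reject H₀ if p-value < α.
p-value < 0.0001 < α = 0.10 → reject H₀.

At α = 0.10 the data do provide convincing evidence of a nonzero slope.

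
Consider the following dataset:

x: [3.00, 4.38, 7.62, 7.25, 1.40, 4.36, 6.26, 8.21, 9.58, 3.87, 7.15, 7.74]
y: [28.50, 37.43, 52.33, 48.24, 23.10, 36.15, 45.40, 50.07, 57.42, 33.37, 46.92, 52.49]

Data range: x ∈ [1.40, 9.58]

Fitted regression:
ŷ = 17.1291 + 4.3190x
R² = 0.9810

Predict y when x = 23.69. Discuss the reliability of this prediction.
ŷ = 119.4462, but this is extrapolation (above the data range [1.40, 9.58]) and may be unreliable.

Prediction calculation:
ŷ = 17.1291 + 4.3190 × 23.69
ŷ = 119.4462

Reliability:
- Data range: x ∈ [1.40, 9.58]
- Prediction point: x = 23.69 is 14.11 units above the observed range → this is EXTRAPOLATION, not interpolation

Why that matters here:
- R² describes fit only over the sampled x values; it says nothing about behaviour beyond them
- The linear relationship may not hold outside the observed range

A defensible statement: 'if the linear trend continued to x = 23.69, y would be about 119.4462' — the premise is untested.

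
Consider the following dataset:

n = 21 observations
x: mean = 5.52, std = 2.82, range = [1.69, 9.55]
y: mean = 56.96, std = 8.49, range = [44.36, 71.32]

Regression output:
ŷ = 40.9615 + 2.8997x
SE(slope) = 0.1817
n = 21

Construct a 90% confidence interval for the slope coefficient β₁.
The 90% CI for β₁ is (2.5855, 3.2139)

Confidence interval for the slope:

The 90% CI for β₁ is: β̂₁ ± t*(α/2, n-2) × SE(β̂₁)

Step 1: Find critical t-value
- Confidence level = 0.9
- Degrees of freedom = n - 2 = 21 - 2 = 19
- t*(α/2, 19) = 1.7291

Step 2: Calculate margin of error
Margin = 1.7291 × 0.1817 = 0.3142

Step 3: Construct interval
CI = 2.8997 ± 0.3142
CI = (2.5855, 3.2139)

Interpretation: each one-unit increase in x is associated with a change in mean y of between 2.5855 and 3.2139, with 90% confidence.
Since 0 is outside the interval, a two-sided test at α = 0.10 would reject H₀: β₁ = 0.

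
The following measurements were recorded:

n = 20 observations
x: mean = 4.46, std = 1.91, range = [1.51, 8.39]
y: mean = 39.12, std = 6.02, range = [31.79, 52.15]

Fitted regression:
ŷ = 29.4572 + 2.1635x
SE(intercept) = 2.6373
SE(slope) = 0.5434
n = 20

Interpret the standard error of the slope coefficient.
SE(slope) = 0.5434 measures the uncertainty in the estimated slope. The coefficient is estimated with moderate precision (SE/|β̂₁| = 25.1%).

SE(β̂₁) = 0.5434 says: if we drew many samples of n = 20 from the same population and refit each time, the fitted slopes would scatter with a standard deviation of roughly 0.5434 around the true β₁.

Relative precision:
- SE / |β̂₁| = 0.5434 / 2.1635 = 25.1%
- Rule of thumb (under 20%: precise; 20% to under 50%: moderately precise; 50% or more: imprecise) → moderately precise

Link to interval estimation: a confidence interval for β₁ is β̂₁ ± t* × 0.5434, so SE sets the half-width per unit of t*.

What drives SE(β̂₁): larger n (here n = 20) → smaller SE; more residual scatter → larger SE.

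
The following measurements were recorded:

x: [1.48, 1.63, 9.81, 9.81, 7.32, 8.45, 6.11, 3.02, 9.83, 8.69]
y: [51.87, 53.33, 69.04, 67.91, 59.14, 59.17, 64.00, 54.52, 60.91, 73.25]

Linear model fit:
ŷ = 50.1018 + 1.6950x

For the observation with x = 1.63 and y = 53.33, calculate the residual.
Residual = 0.4653

The residual is the difference between the actual value and the predicted value:

Residual = y - ŷ

Step 1: Calculate predicted value
ŷ = 50.1018 + 1.6950 × 1.63
ŷ = 52.8647

Step 2: Calculate residual
Residual = 53.33 - 52.8647
Residual = 0.4653

The residual is positive, so the observed y = 53.33 sits above the regression line (the line underestimates it by 0.4653).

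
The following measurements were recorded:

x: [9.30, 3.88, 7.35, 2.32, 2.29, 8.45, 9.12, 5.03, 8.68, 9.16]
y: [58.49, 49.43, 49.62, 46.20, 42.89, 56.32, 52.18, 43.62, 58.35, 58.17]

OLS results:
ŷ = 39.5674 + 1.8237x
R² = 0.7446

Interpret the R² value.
The model explains 74.46% of the variance in y (R² = 0.7446), leaving 25.54% unexplained; the fit is strong.

R² = 1 − SS_res/SS_tot compares the residual scatter to the total scatter of y about its mean.

Here R² = 0.7446:
- Explained: 74.46% of the variation in y
- Unexplained (residual): 100% − 74.46% = 25.54%
- Rule of thumb (below 0.3 weak; 0.3 to below 0.7 moderate; 0.7 and above strong) → strong

Note: R² never decreases when predictors are added, so it should not be used alone to compare models of different size.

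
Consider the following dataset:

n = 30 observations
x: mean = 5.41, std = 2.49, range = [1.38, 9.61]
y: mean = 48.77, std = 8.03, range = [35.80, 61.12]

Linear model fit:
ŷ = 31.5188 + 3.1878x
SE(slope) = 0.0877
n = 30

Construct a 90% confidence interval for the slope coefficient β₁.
The 90% CI for β₁ is (3.0386, 3.3370)

Confidence interval for the slope:

The 90% CI for β₁ is: β̂₁ ± t*(α/2, n-2) × SE(β̂₁)

Step 1: Find critical t-value
- Confidence level = 0.9
- Degrees of freedom = n - 2 = 30 - 2 = 28
- t*(α/2, 28) = 1.7011

Step 2: Calculate margin of error
Margin = 1.7011 × 0.0877 = 0.1492

Step 3: Construct interval
CI = 3.1878 ± 0.1492
CI = (3.0386, 3.3370)

Interpretation: intervals built this way capture the true β₁ in 90% of repeated samples; here the plausible range for the per-unit effect of x on y is 3.0386 to 3.3370.
The interval does not include 0, suggesting a significant linear relationship.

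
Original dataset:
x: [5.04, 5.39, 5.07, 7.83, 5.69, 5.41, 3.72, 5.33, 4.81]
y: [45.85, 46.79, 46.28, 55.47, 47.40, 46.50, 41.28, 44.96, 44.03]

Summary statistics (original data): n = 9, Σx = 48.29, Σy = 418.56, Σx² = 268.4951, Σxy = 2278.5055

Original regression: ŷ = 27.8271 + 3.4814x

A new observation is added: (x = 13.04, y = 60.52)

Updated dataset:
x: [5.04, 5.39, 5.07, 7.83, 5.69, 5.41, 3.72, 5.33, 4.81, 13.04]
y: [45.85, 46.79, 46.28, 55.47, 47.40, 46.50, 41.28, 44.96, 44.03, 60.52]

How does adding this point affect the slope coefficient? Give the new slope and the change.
Adding the point moves β₁ from 3.4814 to 2.0751, i.e. it decreases by 1.4063 (-40.4%).

The new point has HIGH LEVERAGE: x = 13.04 is far from the original mean x̄ = 48.29/9 ≈ 5.37 (original range [3.72, 7.83]).

Step 1: Update the sums with the new point (n goes from 9 to 10)
Σx  = 48.29 + 13.04 = 61.33
Σy  = 418.56 + 60.52 = 479.08
Σx² = 268.4951 + 13.04² = 268.4951 + 170.0416 = 438.5367
Σxy = 2278.5055 + 13.04×60.52 = 2278.5055 + 789.1808 = 3067.6863

Step 2: Recompute the slope with b₁ = (nΣxy − ΣxΣy) / (nΣx² − (Σx)²)
Numerator   = 10×3067.6863 − 61.33×479.08 = 30676.8630 − 29381.9764 = 1294.8866
Denominator = 10×438.5367 − 61.33² = 4385.3670 − 3761.3689 = 623.9981
b₁(new) = 1294.8866 / 623.9981 = 2.0751

(Same formula on the original sums: (9×2278.5055 − 48.29×418.56) / (9×268.4951 − 48.29²) = 294.2871 / 84.5318 = 3.4814, matching the given fit.)

Step 3: Change in slope
Δβ₁ = 2.0751 − 3.4814 = -1.4063
Relative change = -1.4063 / 3.4814 × 100% = -40.4%
→ the slope decreases when the point is added.

A high-leverage point only changes the slope if it is off the original line; here y = 60.52 is below the original trend, so the slope decreases.
In practice: check such a point for data-entry or measurement error.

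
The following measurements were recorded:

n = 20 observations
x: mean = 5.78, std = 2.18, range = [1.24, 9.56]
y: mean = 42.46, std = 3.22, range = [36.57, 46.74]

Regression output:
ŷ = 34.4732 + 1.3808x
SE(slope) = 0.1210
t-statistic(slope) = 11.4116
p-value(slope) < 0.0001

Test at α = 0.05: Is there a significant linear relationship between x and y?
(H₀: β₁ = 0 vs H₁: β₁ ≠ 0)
p-value < 0.0001 < α = 0.05, so we reject H₀. The relationship is significant.

Hypothesis test for the slope coefficient:

H₀: β₁ = 0 (no linear relationship)
H₁: β₁ ≠ 0 (linear relationship exists)

Test statistic: t = β̂₁ / SE(β̂₁) = 1.3808 / 0.1210 = 11.4116

With df = 18, the two-sided p-value for |t| = 11.4116 is <0.0001.

Decision rule: reject H₀ if p-value < α.
p-value < 0.0001 < α = 0.05 → reject H₀.

There is sufficient evidence at the 5% significance level to conclude that a linear relationship exists between x and y.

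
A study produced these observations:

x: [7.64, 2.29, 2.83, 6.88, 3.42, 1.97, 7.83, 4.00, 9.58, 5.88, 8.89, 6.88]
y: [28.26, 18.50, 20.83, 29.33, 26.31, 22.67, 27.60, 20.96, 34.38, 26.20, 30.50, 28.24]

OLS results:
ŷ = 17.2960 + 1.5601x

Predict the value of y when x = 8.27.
ŷ = 30.1980

Plug x = 8.27 into the fitted line:

ŷ = 17.2960 + 1.5601 × 8.27
ŷ = 17.2960 + 12.9020
ŷ = 30.1980

This is the fitted mean response at that x — an individual observation would come with a wider prediction interval.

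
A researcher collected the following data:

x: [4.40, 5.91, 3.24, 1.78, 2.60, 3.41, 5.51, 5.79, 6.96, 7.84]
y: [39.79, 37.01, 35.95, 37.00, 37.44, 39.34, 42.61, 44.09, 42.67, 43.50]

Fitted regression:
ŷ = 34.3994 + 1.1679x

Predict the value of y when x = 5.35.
ŷ = 40.6477

To predict y for x = 5.35, substitute into the regression equation:

ŷ = 34.3994 + 1.1679 × 5.35
ŷ = 34.3994 + 6.2483
ŷ = 40.6477

This is the fitted mean response at that x — an individual observation would come with a wider prediction interval.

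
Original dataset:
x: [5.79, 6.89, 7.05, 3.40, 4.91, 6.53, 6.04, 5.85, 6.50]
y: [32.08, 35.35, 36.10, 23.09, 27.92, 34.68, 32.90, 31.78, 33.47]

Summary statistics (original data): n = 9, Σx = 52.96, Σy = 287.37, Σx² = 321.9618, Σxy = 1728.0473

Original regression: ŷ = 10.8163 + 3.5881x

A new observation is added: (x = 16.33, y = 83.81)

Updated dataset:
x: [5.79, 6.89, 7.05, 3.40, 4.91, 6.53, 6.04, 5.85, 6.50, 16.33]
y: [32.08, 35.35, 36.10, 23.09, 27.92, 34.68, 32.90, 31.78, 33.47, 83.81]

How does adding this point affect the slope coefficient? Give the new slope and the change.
Adding the point moves β₁ from 3.5881 to 4.8356, i.e. it increases by 1.2475 (+34.8%).

x = 16.33 lies well outside the original x-range [3.40, 7.05] (x̄ ≈ 5.88), so this observation has high leverage and can move the slope substantially.

Step 1: Update the sums with the new point (n goes from 9 to 10)
Σx  = 52.96 + 16.33 = 69.29
Σy  = 287.37 + 83.81 = 371.18
Σx² = 321.9618 + 16.33² = 321.9618 + 266.6689 = 588.6307
Σxy = 1728.0473 + 16.33×83.81 = 1728.0473 + 1368.6173 = 3096.6646

Step 2: Recompute the slope with b₁ = (nΣxy − ΣxΣy) / (nΣx² − (Σx)²)
Numerator   = 10×3096.6646 − 69.29×371.18 = 30966.6460 − 25719.0622 = 5247.5838
Denominator = 10×588.6307 − 69.29² = 5886.3070 − 4801.1041 = 1085.2029
b₁(new) = 5247.5838 / 1085.2029 = 4.8356

(Same formula on the original sums: (9×1728.0473 − 52.96×287.37) / (9×321.9618 − 52.96²) = 333.3105 / 92.8946 = 3.5881, matching the given fit.)

Step 3: Change in slope
Δβ₁ = 4.8356 − 3.5881 = +1.2475
Relative change = +1.2475 / 3.5881 × 100% = +34.8%
→ the slope increases when the point is added.

A high-leverage point only changes the slope if it is off the original line; here y = 83.81 is above the original trend, so the slope increases.
In practice: investigate whether it comes from the same population as the rest of the sample.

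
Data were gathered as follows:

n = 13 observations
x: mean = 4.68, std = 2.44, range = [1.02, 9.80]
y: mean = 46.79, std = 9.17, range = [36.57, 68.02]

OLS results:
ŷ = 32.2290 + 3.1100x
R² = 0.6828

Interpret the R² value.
The model explains 68.28% of the variance in y (R² = 0.6828), leaving 31.72% unexplained; the fit is moderate.

R² = 1 − SS_res/SS_tot compares the residual scatter to the total scatter of y about its mean.

Here R² = 0.6828:
- Explained: 68.28% of the variation in y
- Unexplained (residual): 100% − 68.28% = 31.72%
- Rule of thumb (below 0.3 weak; 0.3 to below 0.7 moderate; 0.7 and above strong) → moderate

Calculation: R² = 1 − (SS_res / SS_tot), where SS_res is the sum of squared residuals and SS_tot the total sum of squares.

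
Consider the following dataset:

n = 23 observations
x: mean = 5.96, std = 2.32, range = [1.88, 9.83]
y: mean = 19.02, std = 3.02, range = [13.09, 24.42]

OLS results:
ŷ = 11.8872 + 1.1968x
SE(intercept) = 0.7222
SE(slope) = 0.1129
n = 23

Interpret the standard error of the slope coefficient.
The slope 1.1968 is pinned down to within about ±0.1129 (one SE) by these data — relative uncertainty 9.4%, i.e. precise.

SE(β̂₁) = s / √Sxx, where s is the residual standard deviation and Sxx = Σ(x − x̄)². It is the yardstick for how far β̂₁ = 1.1968 could plausibly be from the true slope.

Relative precision:
- SE / |β̂₁| = 0.1129 / 1.1968 = 9.4%
- Rule of thumb (under 20%: precise; 20% to under 50%: moderately precise; 50% or more: imprecise) → precise

Link to the t-test: t = β̂₁ / SE(β̂₁) = 1.1968 / 0.1129 = 10.6005, the statistic for H₀: β₁ = 0.

What drives SE(β̂₁): larger n (here n = 23) → smaller SE; wider spread of x values → smaller SE; more residual scatter → larger SE.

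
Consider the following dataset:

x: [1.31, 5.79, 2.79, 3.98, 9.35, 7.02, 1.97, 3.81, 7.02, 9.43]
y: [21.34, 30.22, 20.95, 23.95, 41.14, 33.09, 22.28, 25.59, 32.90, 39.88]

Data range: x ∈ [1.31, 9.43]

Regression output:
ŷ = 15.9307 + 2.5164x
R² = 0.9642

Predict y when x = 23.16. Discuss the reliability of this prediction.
ŷ = 74.2105, but this is extrapolation (above the data range [1.31, 9.43]) and may be unreliable.

Prediction calculation:
ŷ = 15.9307 + 2.5164 × 23.16
ŷ = 74.2105

Reliability:
- Data range: x ∈ [1.31, 9.43]
- Prediction point: x = 23.16 is 13.73 units above the observed range → this is EXTRAPOLATION, not interpolation

Why that matters here:
- The linear relationship may not hold outside the observed range
- Real relationships often flatten, saturate, or turn nonlinear at extremes

A defensible statement: 'if the linear trend continued to x = 23.16, y would be about 74.2105' — the premise is untested.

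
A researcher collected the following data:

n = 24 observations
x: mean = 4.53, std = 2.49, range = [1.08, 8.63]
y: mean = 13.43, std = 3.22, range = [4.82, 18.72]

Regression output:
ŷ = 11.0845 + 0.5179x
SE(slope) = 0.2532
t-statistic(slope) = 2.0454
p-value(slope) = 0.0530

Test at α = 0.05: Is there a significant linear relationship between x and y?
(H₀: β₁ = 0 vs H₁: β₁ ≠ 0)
Since p-value = 0.0530 ≥ α = 0.05, fail to reject H₀ — the slope is not significantly different from 0.

Hypothesis test for the slope coefficient:

H₀: β₁ = 0 (no linear relationship)
H₁: β₁ ≠ 0 (linear relationship exists)

Test statistic: t = β̂₁ / SE(β̂₁) = 0.5179 / 0.2532 = 2.0454

With df = 22, the two-sided p-value for |t| = 2.0454 is 0.0530.

Decision rule: reject H₀ if p-value < α.
p-value = 0.0530 ≥ α = 0.05 → fail to reject H₀.

There is not sufficient evidence at the 5% significance level to conclude that a linear relationship exists between x and y.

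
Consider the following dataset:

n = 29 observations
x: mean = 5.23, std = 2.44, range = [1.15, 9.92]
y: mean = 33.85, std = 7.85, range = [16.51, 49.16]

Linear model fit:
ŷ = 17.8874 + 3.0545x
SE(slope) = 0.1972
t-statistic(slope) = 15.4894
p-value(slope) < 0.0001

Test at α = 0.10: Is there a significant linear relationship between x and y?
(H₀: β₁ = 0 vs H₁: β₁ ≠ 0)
Reject H₀: p-value < 0.0001 < α = 0.10. The linear relationship is significant at the 10% level.

Hypothesis test for the slope coefficient:

H₀: β₁ = 0 (no linear relationship)
H₁: β₁ ≠ 0 (linear relationship exists)

Test statistic: t = β̂₁ / SE(β̂₁) = 3.0545 / 0.1972 = 15.4894

The p-value (<0.0001) is the probability, under H₀, of a t-statistic at least as extreme as |t| = 15.4894 (two-sided, df = n − 2 = 27).

Decision rule: reject H₀ if p-value < α.
p-value < 0.0001 < α = 0.10 → reject H₀.

Conclusion: the linear association between x and y is significant at the 10% level.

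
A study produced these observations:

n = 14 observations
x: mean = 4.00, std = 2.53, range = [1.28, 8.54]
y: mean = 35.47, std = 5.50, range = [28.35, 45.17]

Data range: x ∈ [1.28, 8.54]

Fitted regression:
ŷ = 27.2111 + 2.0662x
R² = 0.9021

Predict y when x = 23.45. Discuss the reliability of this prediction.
ŷ = 75.6635 (extrapolation — x = 23.45 lies outside [1.28, 8.54], so reliability is low).

Prediction calculation:
ŷ = 27.2111 + 2.0662 × 23.45
ŷ = 75.6635

Reliability:
- Data range: x ∈ [1.28, 8.54]
- Prediction point: x = 23.45 is 14.91 units above the observed range → this is EXTRAPOLATION, not interpolation

Why that matters here:
- There are no observations near this x to validate the fitted line there
- The standard error of prediction grows with (x − x̄)², and x = 23.45 is far from x̄ = 4.00
- The linear relationship may not hold outside the observed range

A defensible statement: 'if the linear trend continued to x = 23.45, y would be about 75.6635' — the premise is untested.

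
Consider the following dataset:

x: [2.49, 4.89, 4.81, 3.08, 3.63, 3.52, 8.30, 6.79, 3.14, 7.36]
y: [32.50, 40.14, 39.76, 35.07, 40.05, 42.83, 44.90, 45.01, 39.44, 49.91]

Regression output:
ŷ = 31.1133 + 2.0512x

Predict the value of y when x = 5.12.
ŷ = 41.6154

To predict y for x = 5.12, substitute into the regression equation:

ŷ = 31.1133 + 2.0512 × 5.12
ŷ = 31.1133 + 10.5021
ŷ = 41.6154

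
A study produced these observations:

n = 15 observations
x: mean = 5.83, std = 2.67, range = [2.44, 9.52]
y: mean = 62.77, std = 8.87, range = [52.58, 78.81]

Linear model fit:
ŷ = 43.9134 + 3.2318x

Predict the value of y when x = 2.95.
ŷ = 53.4472

Plug x = 2.95 into the fitted line:

ŷ = 43.9134 + 3.2318 × 2.95
ŷ = 43.9134 + 9.5338
ŷ = 53.4472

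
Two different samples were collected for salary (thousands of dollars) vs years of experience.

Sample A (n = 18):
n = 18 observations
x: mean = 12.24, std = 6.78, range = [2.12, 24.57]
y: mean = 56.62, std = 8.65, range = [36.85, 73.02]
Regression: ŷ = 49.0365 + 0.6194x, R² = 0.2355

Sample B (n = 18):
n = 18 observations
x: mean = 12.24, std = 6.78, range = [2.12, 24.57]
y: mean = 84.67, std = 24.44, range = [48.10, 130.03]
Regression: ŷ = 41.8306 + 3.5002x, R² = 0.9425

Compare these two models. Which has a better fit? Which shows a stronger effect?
Model B has the better fit (R² = 0.9425 vs 0.2355). Model B shows the stronger effect (|β₁| = 3.5002 vs 0.6194).

Model Comparison:

Fit — compare R²:
- Model A: R² = 0.2355 → 23.55% of variance in salary explained
- Model B: R² = 0.9425 → 94.25% of variance in salary explained
- 0.9425 > 0.2355 → Model B has the better fit

Which has the larger per-year effect? (|β₁|)
- Model A: β₁ = 0.6194 → predicted salary rises 0.6194 thousand dollars per additional year of experience
- Model B: β₁ = 3.5002 → predicted salary rises 3.5002 thousand dollars per additional year of experience
- |0.6194| < |3.5002| → Model B shows the stronger marginal effect

Notes:
- A steeper slope doesn't make a better model if the scatter around the line is large.
- A better fit (higher R²) doesn't necessarily mean a more important relationship.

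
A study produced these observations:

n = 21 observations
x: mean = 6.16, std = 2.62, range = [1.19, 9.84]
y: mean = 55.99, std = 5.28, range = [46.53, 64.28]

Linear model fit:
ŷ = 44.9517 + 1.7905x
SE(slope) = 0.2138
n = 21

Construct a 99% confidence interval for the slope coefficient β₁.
The 99% CI for β₁ is (1.1788, 2.4022)

Confidence interval for the slope:

The 99% CI for β₁ is: β̂₁ ± t*(α/2, n-2) × SE(β̂₁)

Step 1: Find critical t-value
- Confidence level = 0.99
- Degrees of freedom = n - 2 = 21 - 2 = 19
- t*(α/2, 19) = 2.8609

Step 2: Calculate margin of error
Margin = 2.8609 × 0.2138 = 0.6117

Step 3: Construct interval
CI = 1.7905 ± 0.6117
CI = (1.1788, 2.4022)

Interpretation: each one-unit increase in x is associated with a change in mean y of between 1.1788 and 2.4022, with 99% confidence.
The interval does not include 0, suggesting a significant linear relationship.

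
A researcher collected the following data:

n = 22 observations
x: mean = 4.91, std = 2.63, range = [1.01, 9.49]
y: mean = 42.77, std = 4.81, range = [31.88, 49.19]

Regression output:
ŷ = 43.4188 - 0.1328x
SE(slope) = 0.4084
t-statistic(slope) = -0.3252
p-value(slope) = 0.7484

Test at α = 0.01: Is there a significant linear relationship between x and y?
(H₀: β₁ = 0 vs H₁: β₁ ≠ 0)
Since p-value = 0.7484 ≥ α = 0.01, fail to reject H₀ — the slope is not significantly different from 0.

Hypothesis test for the slope coefficient:

H₀: β₁ = 0 (no linear relationship)
H₁: β₁ ≠ 0 (linear relationship exists)

Test statistic: t = β̂₁ / SE(β̂₁) = -0.1328 / 0.4084 = -0.3252

With df = 20, the two-sided p-value for |t| = 0.3252 is 0.7484.

Decision rule: reject H₀ if p-value < α.
p-value = 0.7484 ≥ α = 0.01 → fail to reject H₀.

There is not sufficient evidence at the 1% significance level to conclude that a linear relationship exists between x and y.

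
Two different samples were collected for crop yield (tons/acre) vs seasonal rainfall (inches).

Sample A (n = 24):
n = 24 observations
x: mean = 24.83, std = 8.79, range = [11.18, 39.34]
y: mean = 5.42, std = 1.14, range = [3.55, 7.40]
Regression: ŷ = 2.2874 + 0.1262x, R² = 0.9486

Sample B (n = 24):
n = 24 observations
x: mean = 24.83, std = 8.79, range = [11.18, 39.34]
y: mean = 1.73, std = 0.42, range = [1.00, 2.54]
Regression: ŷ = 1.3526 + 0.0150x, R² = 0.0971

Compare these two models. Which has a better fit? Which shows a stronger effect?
Model A has the better fit (R² = 0.9486 vs 0.0971). Model A shows the stronger effect (|β₁| = 0.1262 vs 0.0150).

Model Comparison:

Goodness of fit (R²):
- Model A: R² = 0.9486 → 94.86% of variance in crop yield explained
- Model B: R² = 0.0971 → 9.71% of variance in crop yield explained
- 0.9486 > 0.0971 → Model A has the better fit

Strength of effect — compare |β₁|:
- Model A: β₁ = 0.1262 → predicted crop yield rises 0.1262 tons/acre per additional inch of rainfall
- Model B: β₁ = 0.0150 → predicted crop yield rises 0.0150 tons/acre per additional inch of rainfall
- |0.1262| > |0.0150| → Model A shows the stronger marginal effect

Notes:
- A steeper slope doesn't make a better model if the scatter around the line is large.
- The two samples could reflect different populations, time periods, or measurement quality.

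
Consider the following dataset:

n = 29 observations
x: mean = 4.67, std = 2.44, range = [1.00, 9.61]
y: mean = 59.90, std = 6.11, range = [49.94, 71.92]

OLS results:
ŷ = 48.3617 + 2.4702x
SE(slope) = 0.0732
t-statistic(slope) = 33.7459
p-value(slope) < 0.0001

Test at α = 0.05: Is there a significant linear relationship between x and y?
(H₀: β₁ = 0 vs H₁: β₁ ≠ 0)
Since p-value < 0.0001 < α = 0.05, reject H₀ — the slope is significantly different from 0.

Hypothesis test for the slope coefficient:

H₀: β₁ = 0 (no linear relationship)
H₁: β₁ ≠ 0 (linear relationship exists)

Test statistic: t = β̂₁ / SE(β̂₁) = 2.4702 / 0.0732 = 33.7459

The p-value (<0.0001) is the probability, under H₀, of a t-statistic at least as extreme as |t| = 33.7459 (two-sided, df = n − 2 = 27).

Decision rule: reject H₀ if p-value < α.
p-value < 0.0001 < α = 0.05 → reject H₀.

Conclusion: the linear association between x and y is significant at the 5% level.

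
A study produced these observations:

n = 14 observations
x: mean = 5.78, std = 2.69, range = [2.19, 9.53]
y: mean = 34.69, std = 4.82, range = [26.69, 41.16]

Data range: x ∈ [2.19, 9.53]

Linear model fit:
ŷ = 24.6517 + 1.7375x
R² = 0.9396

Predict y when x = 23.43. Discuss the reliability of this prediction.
ŷ = 65.3613, but this is extrapolation (above the data range [2.19, 9.53]) and may be unreliable.

Prediction calculation:
ŷ = 24.6517 + 1.7375 × 23.43
ŷ = 65.3613

Reliability:
- Data range: x ∈ [2.19, 9.53]
- Prediction point: x = 23.43 is 13.90 units above the observed range → this is EXTRAPOLATION, not interpolation

Why that matters here:
- Real relationships often flatten, saturate, or turn nonlinear at extremes
- The linear relationship may not hold outside the observed range

A defensible statement: 'if the linear trend continued to x = 23.43, y would be about 65.3613' — the premise is untested.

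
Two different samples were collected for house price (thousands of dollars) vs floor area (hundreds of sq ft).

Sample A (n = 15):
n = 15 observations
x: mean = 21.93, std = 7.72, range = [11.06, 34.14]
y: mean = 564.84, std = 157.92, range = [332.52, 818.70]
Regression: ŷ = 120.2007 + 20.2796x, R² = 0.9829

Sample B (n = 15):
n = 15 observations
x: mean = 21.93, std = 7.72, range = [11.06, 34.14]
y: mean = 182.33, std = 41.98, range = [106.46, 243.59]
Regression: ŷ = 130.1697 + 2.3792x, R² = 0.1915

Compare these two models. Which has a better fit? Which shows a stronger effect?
Model A has the better fit (R² = 0.9829 vs 0.1915). Model A shows the stronger effect (|β₁| = 20.2796 vs 2.3792).

Model Comparison:

Which explains more variance? (R²)
- Model A: R² = 0.9829 → 98.29% of variance in house price explained
- Model B: R² = 0.1915 → 19.15% of variance in house price explained
- 0.9829 > 0.1915 → Model A has the better fit

Which has the larger per-hundred sq ft effect? (|β₁|)
- Model A: β₁ = 20.2796 → predicted house price rises 20.2796 thousand dollars per additional hundred sq ft of floor area
- Model B: β₁ = 2.3792 → predicted house price rises 2.3792 thousand dollars per additional hundred sq ft of floor area
- |20.2796| > |2.3792| → Model A shows the stronger marginal effect

Notes:
- A steeper slope doesn't make a better model if the scatter around the line is large.
- The two samples could reflect different populations, time periods, or measurement quality.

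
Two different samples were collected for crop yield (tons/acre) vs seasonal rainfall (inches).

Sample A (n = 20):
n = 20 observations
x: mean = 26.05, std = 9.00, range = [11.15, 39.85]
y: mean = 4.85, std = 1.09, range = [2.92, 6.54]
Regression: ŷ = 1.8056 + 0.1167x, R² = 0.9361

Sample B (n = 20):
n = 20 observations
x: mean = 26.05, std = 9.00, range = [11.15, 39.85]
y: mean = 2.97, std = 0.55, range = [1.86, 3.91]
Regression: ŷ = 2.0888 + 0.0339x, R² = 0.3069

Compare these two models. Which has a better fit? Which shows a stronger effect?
Model A has the better fit (R² = 0.9361 vs 0.3069). Model A shows the stronger effect (|β₁| = 0.1167 vs 0.0339).

Model Comparison:

Fit — compare R²:
- Model A: R² = 0.9361 → 93.61% of variance in crop yield explained
- Model B: R² = 0.3069 → 30.69% of variance in crop yield explained
- 0.9361 > 0.3069 → Model A has the better fit

Which has the larger per-inch effect? (|β₁|)
- Model A: β₁ = 0.1167 → predicted crop yield rises 0.1167 tons/acre per additional inch of rainfall
- Model B: β₁ = 0.0339 → predicted crop yield rises 0.0339 tons/acre per additional inch of rainfall
- |0.1167| > |0.0339| → Model A shows the stronger marginal effect

Note: R² measures how tightly points cluster around the line; β₁ measures how steep the line is — they answer different questions.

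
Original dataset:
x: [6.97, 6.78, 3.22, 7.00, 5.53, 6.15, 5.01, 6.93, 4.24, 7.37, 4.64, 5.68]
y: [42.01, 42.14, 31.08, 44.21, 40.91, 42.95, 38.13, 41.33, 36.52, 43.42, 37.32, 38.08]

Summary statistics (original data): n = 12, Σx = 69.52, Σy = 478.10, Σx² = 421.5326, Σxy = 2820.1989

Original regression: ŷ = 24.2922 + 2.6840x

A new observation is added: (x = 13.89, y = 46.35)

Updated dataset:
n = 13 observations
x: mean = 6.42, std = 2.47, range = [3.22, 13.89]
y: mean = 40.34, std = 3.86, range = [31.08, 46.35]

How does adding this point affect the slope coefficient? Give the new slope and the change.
Adding the point moves β₁ from 2.6840 to 1.2491, i.e. it decreases by 1.4349 (-53.5%).

The new point has HIGH LEVERAGE: x = 13.89 is far from the original mean x̄ = 69.52/12 ≈ 5.79 (original range [3.22, 7.37]).

Step 1: Update the sums with the new point (n goes from 12 to 13)
Σx  = 69.52 + 13.89 = 83.41
Σy  = 478.10 + 46.35 = 524.45
Σx² = 421.5326 + 13.89² = 421.5326 + 192.9321 = 614.4647
Σxy = 2820.1989 + 13.89×46.35 = 2820.1989 + 643.8015 = 3464.0004

Step 2: Recompute the slope with b₁ = (nΣxy − ΣxΣy) / (nΣx² − (Σx)²)
Numerator   = 13×3464.0004 − 83.41×524.45 = 45032.0052 − 43744.3745 = 1287.6307
Denominator = 13×614.4647 − 83.41² = 7988.0411 − 6957.2281 = 1030.8130
b₁(new) = 1287.6307 / 1030.8130 = 1.2491

(Same formula on the original sums: (12×2820.1989 − 69.52×478.10) / (12×421.5326 − 69.52²) = 604.8748 / 225.3608 = 2.6840, matching the given fit.)

Step 3: Change in slope
Δβ₁ = 1.2491 − 2.6840 = -1.4349
Relative change = -1.4349 / 2.6840 × 100% = -53.5%
→ the slope decreases when the point is added.

A high-leverage point only changes the slope if it is off the original line; here y = 46.35 is below the original trend, so the slope decreases.
In practice: check such a point for data-entry or measurement error; examine leverage (hᵢ) and Cook's distance rather than deleting it automatically.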